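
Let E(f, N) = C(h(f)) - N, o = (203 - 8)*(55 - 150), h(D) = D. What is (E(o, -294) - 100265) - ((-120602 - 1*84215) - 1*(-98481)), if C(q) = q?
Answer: -12160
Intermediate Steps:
o = -18525 (o = 195*(-95) = -18525)
E(f, N) = f - N
(E(o, -294) - 100265) - ((-120602 - 1*84215) - 1*(-98481)) = ((-18525 - 1*(-294)) - 100265) - ((-120602 - 1*84215) - 1*(-98481)) = ((-18525 + 294) - 100265) - ((-120602 - 84215) + 98481) = (-18231 - 100265) - (-204817 + 98481) = -118496 - 1*(-106336) = -118496 + 106336 = -12160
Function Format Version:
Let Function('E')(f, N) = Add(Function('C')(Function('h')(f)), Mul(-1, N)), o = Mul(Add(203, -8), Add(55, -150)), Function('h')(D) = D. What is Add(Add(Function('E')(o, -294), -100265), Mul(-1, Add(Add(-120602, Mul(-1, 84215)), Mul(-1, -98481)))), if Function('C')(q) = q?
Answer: -12160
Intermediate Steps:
o = -18525 (o = Mul(195, -95) = -18525)
Function('E')(f, N) = Add(f, Mul(-1, N))
Add(Add(Function('E')(o, -294), -100265), Mul(-1, Add(Add(-120602, Mul(-1, 84215)), Mul(-1, -98481)))) = Add(Add(Add(-18525, Mul(-1, -294)), -100265), Mul(-1, Add(Add(-120602, Mul(-1, 84215)), Mul(-1, -98481)))) = Add(Add(Add(-18525, 294), -100265), Mul(-1, Add(Add(-120602, -84215), 98481))) = Add(Add(-18231, -100265), Mul(-1, Add(-204817, 98481))) = Add(-118496, Mul(-1, -106336)) = Add(-118496, 106336) = -12160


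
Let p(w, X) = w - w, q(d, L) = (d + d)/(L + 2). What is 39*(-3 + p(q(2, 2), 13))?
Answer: -117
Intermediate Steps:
q(d, L) = 2*d/(2 + L) (q(d, L) = (2*d)/(2 + L) = 2*d/(2 + L))
p(w, X) = 0
39*(-3 + p(q(2, 2), 13)) = 39*(-3 + 0) = 39*(-3) = -117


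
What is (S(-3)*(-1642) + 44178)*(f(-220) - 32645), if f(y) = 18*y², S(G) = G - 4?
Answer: 46684033960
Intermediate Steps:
S(G) = -4 + G
(S(-3)*(-1642) + 44178)*(f(-220) - 32645) = ((-4 - 3)*(-1642) + 44178)*(18*(-220)² - 32645) = (-7*(-1642) + 44178)*(18*48400 - 32645) = (11494 + 44178)*(871200 - 32645) = 55672*838555 = 46684033960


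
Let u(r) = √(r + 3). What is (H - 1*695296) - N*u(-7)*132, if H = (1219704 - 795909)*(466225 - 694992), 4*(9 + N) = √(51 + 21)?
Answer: -96951006061 + 396*I*(6 - √2) ≈ -9.6951e+10 + 1816.0*I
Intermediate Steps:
u(r) = √(3 + r)
N = -9 + 3*√2/2 (N = -9 + √(51 + 21)/4 = -9 + √72/4 = -9 + (6*√2)/4 = -9 + 3*√2/2 ≈ -6.8787)
H = -96950310765 (H = 423795*(-228767) = -96950310765)
(H - 1*695296) - N*u(-7)*132 = (-96950310765 - 1*695296) - (-9 + 3*√2/2)*√(3 - 7)*132 = (-96950310765 - 695296) - (-9 + 3*√2/2)*√(-4)*132 = -96951006061 - (-9 + 3*√2/2)*(2*I)*132 = -96951006061 - 2*I*(-9 + 3*√2/2)*132 = -96951006061 - 264*I*(-9 + 3*√2/2)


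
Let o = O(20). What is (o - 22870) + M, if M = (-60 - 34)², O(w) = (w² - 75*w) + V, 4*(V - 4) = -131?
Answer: -60651/4 ≈ -15163.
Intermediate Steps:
V = -115/4 (V = 4 + (¼)*(-131) = 4 - 131/4 = -115/4 ≈ -28.750)
O(w) = -115/4 + w² - 75*w (O(w) = (w² - 75*w) - 115/4 = -115/4 + w² - 75*w)
M = 8836 (M = (-94)² = 8836)
o = -4515/4 (o = -115/4 + 20² - 75*20 = -115/4 + 400 - 1500 = -4515/4 ≈ -1128.8)
(o - 22870) + M = (-4515/4 - 22870) + 8836 = -95995/4 + 8836 = -60651/4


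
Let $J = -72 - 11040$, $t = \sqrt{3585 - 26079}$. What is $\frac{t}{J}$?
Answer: $- \frac{i \sqrt{22494}}{11112} \approx - 0.013497 i$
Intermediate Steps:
$t = i \sqrt{22494}$ ($t = \sqrt{-22494} = i \sqrt{22494} \approx 149.98 i$)
$J = -11112$ ($J = -72 - 11040 = -11112$)
$\frac{t}{J} = \frac{i \sqrt{22494}}{-11112} = i \sqrt{22494} \left(- \frac{1}{11112}\right) = - \frac{i \sqrt{22494}}{11112}$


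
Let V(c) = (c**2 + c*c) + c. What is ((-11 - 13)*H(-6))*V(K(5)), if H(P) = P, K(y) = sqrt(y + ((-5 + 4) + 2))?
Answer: 1728 + 144*sqrt(6) ≈ 2080.7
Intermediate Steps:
K(y) = sqrt(1 + y) (K(y) = sqrt(y + (-1 + 2)) = sqrt(y + 1) = sqrt(1 + y))
V(c) = c + 2*c**2 (V(c) = (c**2 + c**2) + c = 2*c**2 + c = c + 2*c**2)
((-11 - 13)*H(-6))*V(K(5)) = ((-11 - 13)*(-6))*(sqrt(1 + 5)*(1 + 2*sqrt(1 + 5))) = (-24*(-6))*(sqrt(6)*(1 + 2*sqrt(6))) = 144*(sqrt(6)*(1 + 2*sqrt(6))) = 144*sqrt(6)*(1 + 2*sqrt(6))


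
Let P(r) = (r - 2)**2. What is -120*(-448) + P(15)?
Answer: 53929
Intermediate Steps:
P(r) = (-2 + r)**2
-120*(-448) + P(15) = -120*(-448) + (-2 + 15)**2 = 53760 + 13**2 = 53760 + 169 = 53929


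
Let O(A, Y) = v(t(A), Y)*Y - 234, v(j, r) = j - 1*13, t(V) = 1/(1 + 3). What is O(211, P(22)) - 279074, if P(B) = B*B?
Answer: -285479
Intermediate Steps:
P(B) = B²
t(V) = ¼ (t(V) = 1/4 = ¼)
v(j, r) = -13 + j (v(j, r) = j - 13 = -13 + j)
O(A, Y) = -234 - 51*Y/4 (O(A, Y) = (-13 + ¼)*Y - 234 = -51*Y/4 - 234 = -234 - 51*Y/4)
O(211, P(22)) - 279074 = (-234 - 51/4*22²) - 279074 = (-234 - 51/4*484) - 279074 = (-234 - 6171) - 279074 = -6405 - 279074 = -285479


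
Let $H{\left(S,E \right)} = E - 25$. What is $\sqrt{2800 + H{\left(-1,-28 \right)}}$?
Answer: $\sqrt{2747} \approx 52.412$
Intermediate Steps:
$H{\left(S,E \right)} = -25 + E$
$\sqrt{2800 + H{\left(-1,-28 \right)}} = \sqrt{2800 - 53} = \sqrt{2747}$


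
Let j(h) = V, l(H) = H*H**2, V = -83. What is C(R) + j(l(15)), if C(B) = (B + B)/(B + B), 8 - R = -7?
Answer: -82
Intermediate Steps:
l(H) = H**3
R = 15 (R = 8 - 1*(-7) = 8 + 7 = 15)
j(h) = -83
C(B) = 1 (C(B) = (2*B)/((2*B)) = (2*B)*(1/(2*B)) = 1)
C(R) + j(l(15)) = 1 - 83 = -82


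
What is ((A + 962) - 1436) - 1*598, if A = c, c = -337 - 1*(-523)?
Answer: -886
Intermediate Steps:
c = 186 (c = -337 + 523 = 186)
A = 186
((A + 962) - 1436) - 1*598 = ((186 + 962) - 1436) - 1*598 = (1148 - 1436) - 598 = -288 - 598 = -886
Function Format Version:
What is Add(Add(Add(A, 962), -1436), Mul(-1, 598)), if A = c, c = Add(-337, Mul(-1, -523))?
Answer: -886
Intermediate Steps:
c = 186 (c = Add(-337, 523) = 186)
A = 186
Add(Add(Add(A, 962), -1436), Mul(-1, 598)) = Add(Add(Add(186, 962), -1436), Mul(-1, 598)) = Add(Add(1148, -1436), -598) = Add(-288, -598) = -886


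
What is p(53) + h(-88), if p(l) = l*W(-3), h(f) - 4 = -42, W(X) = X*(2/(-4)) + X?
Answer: -235/2 ≈ -117.50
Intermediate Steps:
W(X) = X/2 (W(X) = X*(2*(-1/4)) + X = X*(-1/2) + X = -X/2 + X = X/2)
h(f) = -38 (h(f) = 4 - 42 = -38)
p(l) = -3*l/2 (p(l) = l*((1/2)*(-3)) = l*(-3/2) = -3*l/2)
p(53) + h(-88) = -3/2*53 - 38 = -159/2 - 38 = -235/2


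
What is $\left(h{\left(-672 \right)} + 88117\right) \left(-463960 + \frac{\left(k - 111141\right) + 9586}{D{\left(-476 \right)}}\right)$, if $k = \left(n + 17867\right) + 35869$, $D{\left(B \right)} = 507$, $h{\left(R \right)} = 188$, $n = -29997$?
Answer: $- \frac{6926218452160}{169} \approx -4.0984 \cdot 10^{10}$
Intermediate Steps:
$k = 23739$ ($k = \left(-29997 + 17867\right) + 35869 = -12130 + 35869 = 23739$)
$\left(h{\left(-672 \right)} + 88117\right) \left(-463960 + \frac{\left(k - 111141\right) + 9586}{D{\left(-476 \right)}}\right) = \left(188 + 88117\right) \left(-463960 + \frac{\left(23739 - 111141\right) + 9586}{507}\right) = 88305 \left(-463960 + \left(-87402 + 9586\right) \frac{1}{507}\right) = 88305 \left(-463960 - \frac{77816}{507}\right) = 88305 \left(- \frac{235305536}{507}\right) = - \frac{6926218452160}{169}$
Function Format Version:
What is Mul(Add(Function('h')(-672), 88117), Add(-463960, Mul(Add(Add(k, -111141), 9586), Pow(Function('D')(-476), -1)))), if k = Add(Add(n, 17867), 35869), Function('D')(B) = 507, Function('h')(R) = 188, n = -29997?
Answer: Rational(-6926218452160, 169) ≈ -4.0984e+10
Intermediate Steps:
k = 23739 (k = Add(Add(-29997, 17867), 35869) = Add(-12130, 35869) = 23739)
Mul(Add(Function('h')(-672), 88117), Add(-463960, Mul(Add(Add(k, -111141), 9586), Pow(Function('D')(-476), -1)))) = Mul(Add(188, 88117), Add(-463960, Mul(Add(Add(23739, -111141), 9586), Pow(507, -1)))) = Mul(88305, Add(-463960, Mul(Add(-87402, 9586), Rational(1, 507)))) = Mul(88305, Add(-463960, Mul(-77816, Rational(1, 507)))) = Mul(88305, Add(-463960, Rational(-77816, 507))) = Mul(88305, Rational(-235305536, 507)) = Rational(-6926218452160, 169)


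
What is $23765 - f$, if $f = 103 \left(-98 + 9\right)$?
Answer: $32932$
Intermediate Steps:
$f = -9167$ ($f = 103 \left(-89\right) = -9167$)
$23765 - f = 23765 - -9167 = 23765 + 9167 = 32932$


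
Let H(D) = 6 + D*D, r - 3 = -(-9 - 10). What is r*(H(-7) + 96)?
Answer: 3322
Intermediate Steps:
r = 22 (r = 3 - (-9 - 10) = 3 - 1*(-19) = 3 + 19 = 22)
H(D) = 6 + D**2
r*(H(-7) + 96) = 22*((6 + (-7)**2) + 96) = 22*((6 + 49) + 96) = 22*(55 + 96) = 22*151 = 3322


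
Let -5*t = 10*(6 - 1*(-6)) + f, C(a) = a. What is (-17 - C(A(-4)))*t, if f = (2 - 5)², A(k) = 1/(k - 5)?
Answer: 6536/15 ≈ 435.73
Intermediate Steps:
A(k) = 1/(-5 + k)
f = 9 (f = (-3)² = 9)
t = -129/5 (t = -(10*(6 - 1*(-6)) + 9)/5 = -(10*(6 + 6) + 9)/5 = -(10*12 + 9)/5 = -(120 + 9)/5 = -⅕*129 = -129/5 ≈ -25.800)
(-17 - C(A(-4)))*t = (-17 - 1/(-5 - 4))*(-129/5) = (-17 - 1/(-9))*(-129/5) = (-17 - 1*(-⅑))*(-129/5) = (-17 + ⅑)*(-129/5) = -152/9*(-129/5) = 6536/15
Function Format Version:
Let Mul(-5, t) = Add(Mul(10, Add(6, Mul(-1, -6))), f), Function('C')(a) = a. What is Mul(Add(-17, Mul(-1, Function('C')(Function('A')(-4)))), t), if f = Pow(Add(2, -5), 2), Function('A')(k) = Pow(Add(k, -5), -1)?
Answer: Rational(6536, 15) ≈ 435.73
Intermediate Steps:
Function('A')(k) = Pow(Add(-5, k), -1)
f = 9 (f = Pow(-3, 2) = 9)
t = Rational(-129, 5) (t = Mul(Rational(-1, 5), Add(Mul(10, Add(6, Mul(-1, -6))), 9)) = Mul(Rational(-1, 5), Add(Mul(10, Add(6, 6)), 9)) = Mul(Rational(-1, 5), Add(Mul(10, 12), 9)) = Mul(Rational(-1, 5), Add(120, 9)) = Mul(Rational(-1, 5), 129) = Rational(-129, 5) ≈ -25.800)
Mul(Add(-17, Mul(-1, Function('C')(Function('A')(-4)))), t) = Mul(Add(-17, Mul(-1, Pow(Add(-5, -4), -1))), Rational(-129, 5)) = Mul(Add(-17, Mul(-1, Pow(-9, -1))), Rational(-129, 5)) = Mul(Add(-17, Mul(-1, Rational(-1, 9))), Rational(-129, 5)) = Mul(Add(-17, Rational(1, 9)), Rational(-129, 5)) = Mul(Rational(-152, 9), Rational(-129, 5)) = Rational(6536, 15)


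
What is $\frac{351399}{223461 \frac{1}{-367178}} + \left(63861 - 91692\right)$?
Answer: $- \frac{6440244053}{10641} \approx -6.0523 \cdot 10^{5}$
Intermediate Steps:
$\frac{351399}{223461 \frac{1}{-367178}} + \left(63861 - 91692\right) = \frac{351399}{223461 \left(- \frac{1}{367178}\right)} + \left(63861 - 91692\right) = \frac{351399}{- \frac{31923}{52454}} - 27831 = 351399 \left(- \frac{52454}{31923}\right) - 27831 = - \frac{6144094382}{10641} - 27831 = - \frac{6440244053}{10641}$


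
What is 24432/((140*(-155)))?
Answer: -6108/5425 ≈ -1.1259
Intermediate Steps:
24432/((140*(-155))) = 24432/(-21700) = 24432*(-1/21700) = -6108/5425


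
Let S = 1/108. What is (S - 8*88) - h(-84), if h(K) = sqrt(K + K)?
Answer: -76031/108 - 2*I*sqrt(42) ≈ -703.99 - 12.961*I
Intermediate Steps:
h(K) = sqrt(2)*sqrt(K) (h(K) = sqrt(2*K) = sqrt(2)*sqrt(K))
S = 1/108 ≈ 0.0092593
(S - 8*88) - h(-84) = (1/108 - 8*88) - sqrt(2)*sqrt(-84) = (1/108 - 704) - sqrt(2)*2*I*sqrt(21) = -76031/108 - 2*I*sqrt(42)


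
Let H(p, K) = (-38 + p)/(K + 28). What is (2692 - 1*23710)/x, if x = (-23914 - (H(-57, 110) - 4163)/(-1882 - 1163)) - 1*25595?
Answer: 8831973780/20804751479 ≈ 0.42452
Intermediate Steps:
H(p, K) = (-38 + p)/(28 + K)
x = -20804751479/420210 (x = (-23914 - ((-38 - 57)/(28 + 110) - 4163)/(-1882 - 1163)) - 1*25595 = (-23914 - (-95/138 - 4163)/(-3045)) - 25595 = (-23914 - ((1/138)*(-95) - 4163)*(-1)/3045) - 25595 = (-23914 - (-95/138 - 4163)*(-1)/3045) - 25595 = (-23914 - (-574589)*(-1)/(138*3045)) - 25595 = (-23914 - 1*574589/420210) - 25595 = (-23914 - 574589/420210) - 25595 = -10049476529/420210 - 25595 = -20804751479/420210 ≈ -49510.)
(2692 - 1*23710)/x = (2692 - 1*23710)/(-20804751479/420210) = (2692 - 23710)*(-420210/20804751479) = -21018*(-420210/20804751479) = 8831973780/20804751479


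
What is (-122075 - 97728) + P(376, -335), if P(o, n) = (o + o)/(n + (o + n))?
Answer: -32311417/147 ≈ -2.1981e+5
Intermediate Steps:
P(o, n) = 2*o/(o + 2*n) (P(o, n) = (2*o)/(n + (n + o)) = (2*o)/(o + 2*n) = 2*o/(o + 2*n))
(-122075 - 97728) + P(376, -335) = (-122075 - 97728) + 2*376/(376 + 2*(-335)) = -219803 + 2*376/(376 - 670) = -219803 + 2*376/(-294) = -219803 + 2*376*(-1/294) = -219803 - 376/147 = -32311417/147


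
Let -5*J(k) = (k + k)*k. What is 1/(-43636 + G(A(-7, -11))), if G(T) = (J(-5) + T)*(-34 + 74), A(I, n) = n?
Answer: -1/44476 ≈ -2.2484e-5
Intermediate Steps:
J(k) = -2*k²/5 (J(k) = -(k + k)*k/5 = -2*k*k/5 = -2*k²/5)
G(T) = -400 + 40*T (G(T) = (-⅖*(-5)² + T)*(-34 + 74) = (-⅖*25 + T)*40 = (-10 + T)*40 = -400 + 40*T)
1/(-43636 + G(A(-7, -11))) = 1/(-43636 + (-400 + 40*(-11))) = 1/(-43636 + (-400 - 440)) = 1/(-43636 - 840) = 1/(-44476) = -1/44476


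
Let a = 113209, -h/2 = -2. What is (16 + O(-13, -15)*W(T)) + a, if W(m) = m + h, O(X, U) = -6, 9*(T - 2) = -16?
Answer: 339599/3 ≈ 1.1320e+5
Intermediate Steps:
T = 2/9 (T = 2 + (⅑)*(-16) = 2 - 16/9 = 2/9 ≈ 0.22222)
h = 4 (h = -2*(-2) = 4)
W(m) = 4 + m (W(m) = m + 4 = 4 + m)
(16 + O(-13, -15)*W(T)) + a = (16 - 6*(4 + 2/9)) + 113209 = (16 - 6*38/9) + 113209 = (16 - 76/3) + 113209 = -28/3 + 113209 = 339599/3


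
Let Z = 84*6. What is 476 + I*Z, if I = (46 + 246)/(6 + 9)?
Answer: 51436/5 ≈ 10287.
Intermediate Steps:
Z = 504
I = 292/15 ≈ 19.467
476 + I*Z = 476 + (292/15)*504 = 476 + 49056/5 = 51436/5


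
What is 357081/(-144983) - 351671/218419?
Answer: -128979591532/31667041877 ≈ -4.0730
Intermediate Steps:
357081/(-144983) - 351671/218419 = 357081*(-1/144983) - 351671*1/218419 = -357081/144983 - 351671/218419 = -128979591532/31667041877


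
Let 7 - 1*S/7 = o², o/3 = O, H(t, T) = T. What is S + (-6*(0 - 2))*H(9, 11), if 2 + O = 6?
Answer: -827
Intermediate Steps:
O = 4 (O = -2 + 6 = 4)
o = 12 (o = 3*4 = 12)
S = -959 (S = 49 - 7*12² = 49 - 7*144 = 49 - 1008 = -959)
S + (-6*(0 - 2))*H(9, 11) = -959 - 6*(0 - 2)*11 = -959 - 6*(-2)*11 = -959 + 12*11 = -959 + 132 = -827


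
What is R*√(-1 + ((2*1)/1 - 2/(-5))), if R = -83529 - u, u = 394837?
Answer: -478366*√35/5 ≈ -5.6601e+5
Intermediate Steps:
R = -478366 (R = -83529 - 1*394837 = -83529 - 394837 = -478366)
R*√(-1 + ((2*1)/1 - 2/(-5))) = -478366*√(-1 + ((2*1)/1 - 2/(-5))) = -478366*√(-1 + (2*1 - 2*(-⅕))) = -478366*√(-1 + (2 + ⅖)) = -478366*√(-1 + 12/5) = -478366*√35/5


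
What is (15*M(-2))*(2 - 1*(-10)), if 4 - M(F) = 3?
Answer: 180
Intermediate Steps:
M(F) = 1 (M(F) = 4 - 1*3 = 4 - 3 = 1)
(15*M(-2))*(2 - 1*(-10)) = (15*1)*(2 - 1*(-10)) = 15*(2 + 10) = 15*12 = 180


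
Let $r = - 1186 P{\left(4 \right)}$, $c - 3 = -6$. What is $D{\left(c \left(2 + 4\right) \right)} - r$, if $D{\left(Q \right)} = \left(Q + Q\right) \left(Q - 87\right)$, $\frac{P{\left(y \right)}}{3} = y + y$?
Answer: $32244$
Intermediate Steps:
$c = -3$ ($c = 3 - 6 = -3$)
$P{\left(y \right)} = 6 y$ ($P{\left(y \right)} = 3 \left(y + y\right) = 3 \cdot 2 y = 6 y$)
$D{\left(Q \right)} = 2 Q \left(-87 + Q\right)$
$r = -28464$ ($r = - 1186 \cdot 6 \cdot 4 = \left(-1186\right) 24 = -28464$)
$D{\left(c \left(2 + 4\right) \right)} - r = 2 \left(- 3 \left(2 + 4\right)\right) \left(-87 - 3 \left(2 + 4\right)\right) - -28464 = 2 \left(\left(-3\right) 6\right) \left(-87 - 18\right) + 28464 = 2 \left(-18\right) \left(-87 - 18\right) + 28464 = 2 \left(-18\right) \left(-105\right) + 28464 = 3780 + 28464 = 32244$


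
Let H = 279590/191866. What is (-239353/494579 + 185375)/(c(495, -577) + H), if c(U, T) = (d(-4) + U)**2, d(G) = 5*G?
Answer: 19809374299879/24110751780970 ≈ 0.82160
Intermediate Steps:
c(U, T) = (-20 + U)**2 (c(U, T) = (5*(-4) + U)**2 = (-20 + U)**2)
H = 139795/95933 (H = 279590*(1/191866) = 139795/95933 ≈ 1.4572)
(-239353/494579 + 185375)/(c(495, -577) + H) = (-239353/494579 + 185375)/((-20 + 495)**2 + 139795/95933) = (-239353*1/494579 + 185375)/(475**2 + 139795/95933) = (-6469/13367 + 185375)/(225625 + 139795/95933) = 2477901156/(13367*(21645022920/95933)) = (2477901156/13367)*(95933/21645022920) = 19809374299879/24110751780970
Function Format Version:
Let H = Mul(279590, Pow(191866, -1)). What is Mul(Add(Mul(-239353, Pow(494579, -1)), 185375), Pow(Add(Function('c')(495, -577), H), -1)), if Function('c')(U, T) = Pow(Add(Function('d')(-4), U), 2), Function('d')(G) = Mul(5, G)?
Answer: Rational(19809374299879, 24110751780970) ≈ 0.82160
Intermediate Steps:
Function('c')(U, T) = Pow(Add(-20, U), 2) (Function('c')(U, T) = Pow(Add(Mul(5, -4), U), 2) = Pow(Add(-20, U), 2))
H = Rational(139795, 95933) (H = Mul(279590, Rational(1, 191866)) = Rational(139795, 95933) ≈ 1.4572)
Mul(Add(Mul(-239353, Pow(494579, -1)), 185375), Pow(Add(Function('c')(495, -577), H), -1)) = Mul(Add(Mul(-239353, Pow(494579, -1)), 185375), Pow(Add(Pow(Add(-20, 495), 2), Rational(139795, 95933)), -1)) = Mul(Add(Mul(-239353, Rational(1, 494579)), 185375), Pow(Add(Pow(475, 2), Rational(139795, 95933)), -1)) = Mul(Add(Rational(-6469, 13367), 185375), Pow(Add(225625, Rational(139795, 95933)), -1)) = Mul(Rational(2477901156, 13367), Pow(Rational(21645022920, 95933), -1)) = Mul(Rational(2477901156, 13367), Rational(95933, 21645022920)) = Rational(19809374299879, 24110751780970)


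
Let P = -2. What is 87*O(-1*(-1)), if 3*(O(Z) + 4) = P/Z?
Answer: -406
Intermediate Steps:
O(Z) = -4 - 2/(3*Z) (O(Z) = -4 + (-2/Z)/3 = -4 - 2/(3*Z))
87*O(-1*(-1)) = 87*(-4 - 2/(3*((-1*(-1))))) = 87*(-4 - 2/3/1) = 87*(-4 - 2/3*1) = 87*(-4 - 2/3) = 87*(-14/3) = -406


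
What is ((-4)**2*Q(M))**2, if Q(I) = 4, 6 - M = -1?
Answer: 4096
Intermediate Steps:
M = 7 (M = 6 - 1*(-1) = 6 + 1 = 7)
((-4)**2*Q(M))**2 = ((-4)**2*4)**2 = (16*4)**2 = 64**2 = 4096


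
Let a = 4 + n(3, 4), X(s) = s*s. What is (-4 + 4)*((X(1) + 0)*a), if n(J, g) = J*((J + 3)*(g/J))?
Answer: 0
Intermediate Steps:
X(s) = s²
n(J, g) = g*(3 + J) (n(J, g) = J*((3 + J)*(g/J)) = J*(g*(3 + J)/J) = g*(3 + J))
a = 28 (a = 4 + 4*(3 + 3) = 4 + 4*6 = 4 + 24 = 28)
(-4 + 4)*((X(1) + 0)*a) = (-4 + 4)*((1² + 0)*28) = 0*((1 + 0)*28) = 0*(1*28) = 0*28 = 0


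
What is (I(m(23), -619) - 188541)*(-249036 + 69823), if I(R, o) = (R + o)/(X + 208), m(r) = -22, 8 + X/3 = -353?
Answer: 29565258578342/875 ≈ 3.3789e+10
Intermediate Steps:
X = -1083 (X = -24 + 3*(-353) = -24 - 1059 = -1083)
I(R, o) = -R/875 - o/875 (I(R, o) = (R + o)/(-1083 + 208) = (R + o)/(-875) = (R + o)*(-1/875) = -R/875 - o/875)
(I(m(23), -619) - 188541)*(-249036 + 69823) = ((-1/875*(-22) - 1/875*(-619)) - 188541)*(-249036 + 69823) = ((22/875 + 619/875) - 188541)*(-179213) = (641/875 - 188541)*(-179213) = -164972734/875*(-179213) = 29565258578342/875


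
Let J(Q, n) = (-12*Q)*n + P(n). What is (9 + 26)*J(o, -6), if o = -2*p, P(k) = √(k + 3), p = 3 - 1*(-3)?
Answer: -30240 + 35*I*√3 ≈ -30240.0 + 60.622*I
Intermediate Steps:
p = 6 (p = 3 + 3 = 6)
P(k) = √(3 + k)
o = -12 (o = -2*6 = -12)
J(Q, n) = √(3 + n) - 12*Q*n (J(Q, n) = (-12*Q)*n + √(3 + n) = -12*Q*n + √(3 + n) = √(3 + n) - 12*Q*n)
(9 + 26)*J(o, -6) = (9 + 26)*(√(3 - 6) - 12*(-12)*(-6)) = 35*(√(-3) - 864) = 35*(I*√3 - 864) = 35*(-864 + I*√3) = -30240 + 35*I*√3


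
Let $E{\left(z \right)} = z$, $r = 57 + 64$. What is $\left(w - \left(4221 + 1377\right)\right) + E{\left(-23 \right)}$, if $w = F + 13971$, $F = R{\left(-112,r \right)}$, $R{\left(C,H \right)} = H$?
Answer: $8471$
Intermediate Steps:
$r = 121$
$F = 121$
$w = 14092$ ($w = 121 + 13971 = 14092$)
$\left(w - \left(4221 + 1377\right)\right) + E{\left(-23 \right)} = \left(14092 - \left(4221 + 1377\right)\right) - 23 = \left(14092 - 5598\right) - 23 = 8494 - 23 = 8471$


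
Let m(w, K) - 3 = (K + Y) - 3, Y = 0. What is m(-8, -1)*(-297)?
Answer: 297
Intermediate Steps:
m(w, K) = K (m(w, K) = 3 + ((K + 0) - 3) = 3 + (K - 3) = 3 + (-3 + K) = K)
m(-8, -1)*(-297) = -1*(-297) = 297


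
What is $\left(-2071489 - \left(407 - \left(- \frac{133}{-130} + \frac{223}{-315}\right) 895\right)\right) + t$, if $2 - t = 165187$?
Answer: $- \frac{3663876679}{1638} \approx -2.2368 \cdot 10^{6}$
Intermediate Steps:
$t = -165185$ ($t = 2 - 165187 = -165185$)
$\left(-2071489 - \left(407 - \left(- \frac{133}{-130} + \frac{223}{-315}\right) 895\right)\right) + t = \left(-2071489 - \left(407 - \left(- \frac{133}{-130} + \frac{223}{-315}\right) 895\right)\right) - 165185 = \left(-2071489 - \left(407 - \left(\left(-133\right) \left(- \frac{1}{130}\right) + 223 \left(- \frac{1}{315}\right)\right) 895\right)\right) - 165185 = \left(-2071489 - \left(407 - \left(\frac{133}{130} - \frac{223}{315}\right) 895\right)\right) - 165185 = \left(-2071489 + \left(\frac{2581}{8190} \cdot 895 - 407\right)\right) - 165185 = \left(-2071489 + \left(\frac{461999}{1638} - 407\right)\right) - 165185 = \left(-2071489 - \frac{204667}{1638}\right) - 165185 = - \frac{3393303649}{1638} - 165185 = - \frac{3663876679}{1638}$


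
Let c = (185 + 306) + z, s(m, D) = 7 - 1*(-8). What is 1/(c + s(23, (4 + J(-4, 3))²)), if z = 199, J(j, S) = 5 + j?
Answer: 1/705 ≈ 0.0014184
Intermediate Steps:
s(m, D) = 15 (s(m, D) = 7 + 8 = 15)
c = 690 (c = (185 + 306) + 199 = 491 + 199 = 690)
1/(c + s(23, (4 + J(-4, 3))²)) = 1/(690 + 15) = 1/705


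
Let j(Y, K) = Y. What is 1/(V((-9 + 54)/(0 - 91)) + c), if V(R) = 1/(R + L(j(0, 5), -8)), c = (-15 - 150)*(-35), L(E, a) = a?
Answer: 773/4463984 ≈ 0.00017316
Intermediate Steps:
c = 5775 (c = -165*(-35) = 5775)
V(R) = 1/(-8 + R) (V(R) = 1/(R - 8) = 1/(-8 + R))
1/(V((-9 + 54)/(0 - 91)) + c) = 1/(1/(-8 + (-9 + 54)/(0 - 91)) + 5775) = 1/(1/(-8 + 45/(-91)) + 5775) = 1/(1/(-8 + 45*(-1/91)) + 5775) = 1/(1/(-8 - 45/91) + 5775) = 1/(1/(-773/91) + 5775) = 1/(-91/773 + 5775) = 1/(4463984/773) = 773/4463984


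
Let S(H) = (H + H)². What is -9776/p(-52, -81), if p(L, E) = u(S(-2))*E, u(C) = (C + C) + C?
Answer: 611/243 ≈ 2.5144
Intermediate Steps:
S(H) = 4*H² (S(H) = (2*H)² = 4*H²)
u(C) = 3*C (u(C) = 2*C + C = 3*C)
p(L, E) = 48*E (p(L, E) = (3*(4*(-2)²))*E = (3*(4*4))*E = (3*16)*E = 48*E)
-9776/p(-52, -81) = -9776/(48*(-81)) = -9776/(-3888) = -9776*(-1/3888) = 611/243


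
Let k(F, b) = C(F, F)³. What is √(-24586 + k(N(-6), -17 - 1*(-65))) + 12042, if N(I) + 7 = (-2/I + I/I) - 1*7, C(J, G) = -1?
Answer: 12042 + I*√24587 ≈ 12042.0 + 156.8*I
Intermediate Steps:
N(I) = -13 - 2/I (N(I) = -7 + ((-2/I + I/I) - 1*7) = -7 + ((-2/I + 1) - 7) = -7 + ((1 - 2/I) - 7) = -7 + (-6 - 2/I) = -13 - 2/I)
k(F, b) = -1 (k(F, b) = (-1)³ = -1)
√(-24586 + k(N(-6), -17 - 1*(-65))) + 12042 = √(-24586 - 1) + 12042 = √(-24587) + 12042 = I*√24587 + 12042 = 12042 + I*√24587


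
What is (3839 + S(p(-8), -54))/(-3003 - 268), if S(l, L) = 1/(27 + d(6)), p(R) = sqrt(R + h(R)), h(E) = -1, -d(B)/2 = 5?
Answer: -65264/55607 ≈ -1.1737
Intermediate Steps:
d(B) = -10 (d(B) = -2*5 = -10)
p(R) = sqrt(-1 + R) (p(R) = sqrt(R - 1) = sqrt(-1 + R))
S(l, L) = 1/17 (S(l, L) = 1/(27 - 10) = 1/17)
(3839 + S(p(-8), -54))/(-3003 - 268) = (3839 + 1/17)/(-3003 - 268) = (65264/17)/(-3271) = (65264/17)*(-1/3271) = -65264/55607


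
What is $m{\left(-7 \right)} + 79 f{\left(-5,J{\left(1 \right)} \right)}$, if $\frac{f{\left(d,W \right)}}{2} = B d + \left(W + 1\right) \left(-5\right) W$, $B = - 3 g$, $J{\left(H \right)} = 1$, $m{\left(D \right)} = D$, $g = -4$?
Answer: $-11067$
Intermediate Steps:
$B = 12$ ($B = \left(-3\right) \left(-4\right) = 12$)
$f{\left(d,W \right)} = 24 d + 2 W \left(-5 - 5 W\right)$ ($f{\left(d,W \right)} = 2 \left(12 d + \left(W + 1\right) \left(-5\right) W\right) = 2 \left(12 d + \left(1 + W\right) \left(-5\right) W\right) = 2 \left(12 d + \left(-5 - 5 W\right) W\right) = 2 \left(12 d + W \left(-5 - 5 W\right)\right) = 24 d + 2 W \left(-5 - 5 W\right)$)
$m{\left(-7 \right)} + 79 f{\left(-5,J{\left(1 \right)} \right)} = -7 + 79 \left(\left(-10\right) 1 - 10 \cdot 1^{2} + 24 \left(-5\right)\right) = -7 + 79 \left(-10 - 10 - 120\right) = -7 + 79 \left(-140\right) = -7 - 11060 = -11067$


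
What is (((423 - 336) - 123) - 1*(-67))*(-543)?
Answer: -16833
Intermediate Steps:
(((423 - 336) - 123) - 1*(-67))*(-543) = ((87 - 123) + 67)*(-543) = (-36 + 67)*(-543) = 31*(-543) = -16833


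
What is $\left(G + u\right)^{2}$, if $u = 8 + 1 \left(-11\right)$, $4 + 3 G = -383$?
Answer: $17424$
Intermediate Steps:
$G = -129$ ($G = - \frac{4}{3} + \frac{1}{3} \left(-383\right) = - \frac{4}{3} - \frac{383}{3} = -129$)
$u = -3$ ($u = 8 - 11 = -3$)
$\left(G + u\right)^{2} = \left(-129 - 3\right)^{2} = \left(-132\right)^{2} = 17424$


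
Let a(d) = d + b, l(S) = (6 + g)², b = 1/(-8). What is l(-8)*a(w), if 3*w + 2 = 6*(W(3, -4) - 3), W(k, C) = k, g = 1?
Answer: -931/24 ≈ -38.792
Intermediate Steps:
b = -⅛ ≈ -0.12500
l(S) = 49 (l(S) = (6 + 1)² = 7² = 49)
w = -⅔ (w = -⅔ + (6*(3 - 3))/3 = -⅔ + (6*0)/3 = -⅔ + (⅓)*0 = -⅔ + 0 = -⅔ ≈ -0.66667)
a(d) = -⅛ + d (a(d) = d - ⅛ = -⅛ + d)
l(-8)*a(w) = 49*(-⅛ - ⅔) = 49*(-19/24) = -931/24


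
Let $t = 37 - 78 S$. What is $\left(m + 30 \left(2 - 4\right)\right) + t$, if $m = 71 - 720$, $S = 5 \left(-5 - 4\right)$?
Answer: $2838$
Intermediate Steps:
$S = -45$ ($S = 5 \left(-9\right) = -45$)
$m = -649$ ($m = 71 - 720 = -649$)
$t = 3547$ ($t = 37 - -3510 = 37 + 3510 = 3547$)
$\left(m + 30 \left(2 - 4\right)\right) + t = \left(-649 + 30 \left(2 - 4\right)\right) + 3547 = \left(-649 + 30 \left(-2\right)\right) + 3547 = \left(-649 - 60\right) + 3547 = -709 + 3547 = 2838$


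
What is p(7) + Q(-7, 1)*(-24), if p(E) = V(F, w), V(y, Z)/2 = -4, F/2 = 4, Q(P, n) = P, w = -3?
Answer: 160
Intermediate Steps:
F = 8 (F = 2*4 = 8)
V(y, Z) = -8 (V(y, Z) = 2*(-4) = -8)
p(E) = -8
p(7) + Q(-7, 1)*(-24) = -8 - 7*(-24) = -8 + 168 = 160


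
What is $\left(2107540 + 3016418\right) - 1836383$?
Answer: $3287575$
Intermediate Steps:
$\left(2107540 + 3016418\right) - 1836383 = 5123958 - 1836383 = 3287575$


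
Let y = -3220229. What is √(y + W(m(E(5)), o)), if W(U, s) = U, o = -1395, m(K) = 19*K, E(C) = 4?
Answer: I*√3220153 ≈ 1794.5*I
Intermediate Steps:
√(y + W(m(E(5)), o)) = √(-3220229 + 19*4) = √(-3220229 + 76) = √(-3220153) = I*√3220153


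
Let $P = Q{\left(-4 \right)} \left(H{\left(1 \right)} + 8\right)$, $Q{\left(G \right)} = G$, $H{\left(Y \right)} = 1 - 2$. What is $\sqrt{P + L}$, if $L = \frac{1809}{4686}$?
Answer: $\frac{i \sqrt{67373746}}{1562} \approx 5.2549 i$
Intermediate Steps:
$H{\left(Y \right)} = -1$ ($H{\left(Y \right)} = 1 - 2 = -1$)
$L = \frac{603}{1562}$ ($L = 1809 \cdot \frac{1}{4686} = \frac{603}{1562} \approx 0.38604$)
$P = -28$ ($P = - 4 \left(-1 + 8\right) = \left(-4\right) 7 = -28$)
$\sqrt{P + L} = \sqrt{-28 + \frac{603}{1562}} = \sqrt{- \frac{43133}{1562}} = \frac{i \sqrt{67373746}}{1562}$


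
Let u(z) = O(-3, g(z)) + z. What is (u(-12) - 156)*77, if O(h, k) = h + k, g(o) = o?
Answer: -14091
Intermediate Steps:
u(z) = -3 + 2*z (u(z) = (-3 + z) + z = -3 + 2*z)
(u(-12) - 156)*77 = ((-3 + 2*(-12)) - 156)*77 = ((-3 - 24) - 156)*77 = (-27 - 156)*77 = -183*77 = -14091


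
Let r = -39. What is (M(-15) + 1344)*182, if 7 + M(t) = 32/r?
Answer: 729554/3 ≈ 2.4318e+5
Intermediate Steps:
M(t) = -305/39 (M(t) = -7 + 32/(-39) = -7 + 32*(-1/39) = -7 - 32/39 = -305/39)
(M(-15) + 1344)*182 = (-305/39 + 1344)*182 = (52111/39)*182 = 729554/3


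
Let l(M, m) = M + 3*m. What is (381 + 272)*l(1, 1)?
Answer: 2612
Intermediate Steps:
(381 + 272)*l(1, 1) = (381 + 272)*(1 + 3*1) = 653*(1 + 3) = 653*4 = 2612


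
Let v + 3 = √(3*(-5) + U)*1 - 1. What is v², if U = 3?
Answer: 4 - 16*I*√3 ≈ 4.0 - 27.713*I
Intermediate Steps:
v = -4 + 2*I*√3 (v = -3 + (√(3*(-5) + 3)*1 - 1) = -3 + (√(-15 + 3)*1 - 1) = -3 + (√(-12)*1 - 1) = -3 + ((2*I*√3)*1 - 1) = -3 + (2*I*√3 - 1) = -3 + (-1 + 2*I*√3) = -4 + 2*I*√3 ≈ -4.0 + 3.4641*I)
v² = (-4 + 2*I*√3)²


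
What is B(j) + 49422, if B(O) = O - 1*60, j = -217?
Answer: 49145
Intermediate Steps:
B(O) = -60 + O (B(O) = O - 60 = -60 + O)
B(j) + 49422 = (-60 - 217) + 49422 = -277 + 49422 = 49145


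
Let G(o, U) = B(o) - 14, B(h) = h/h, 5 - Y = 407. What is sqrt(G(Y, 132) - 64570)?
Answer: I*sqrt(64583) ≈ 254.13*I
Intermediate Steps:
Y = -402 (Y = 5 - 1*407 = 5 - 407 = -402)
B(h) = 1
G(o, U) = -13 (G(o, U) = 1 - 14 = -13)
sqrt(G(Y, 132) - 64570) = sqrt(-13 - 64570) = sqrt(-64583) = I*sqrt(64583)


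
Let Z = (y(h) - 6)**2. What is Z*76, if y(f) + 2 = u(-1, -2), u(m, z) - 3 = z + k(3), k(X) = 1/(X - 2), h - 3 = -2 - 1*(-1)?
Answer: 2736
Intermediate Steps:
h = 2 (h = 3 + (-2 - 1*(-1)) = 3 + (-2 + 1) = 3 - 1 = 2)
k(X) = 1/(-2 + X)
u(m, z) = 4 + z (u(m, z) = 3 + (z + 1/(-2 + 3)) = 3 + (z + 1/1) = 3 + (z + 1) = 3 + (1 + z) = 4 + z)
y(f) = 0 (y(f) = -2 + (4 - 2) = -2 + 2 = 0)
Z = 36 (Z = (0 - 6)**2 = (-6)**2 = 36)
Z*76 = 36*76 = 2736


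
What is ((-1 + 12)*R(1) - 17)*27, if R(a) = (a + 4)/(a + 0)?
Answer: 1026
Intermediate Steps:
R(a) = (4 + a)/a
((-1 + 12)*R(1) - 17)*27 = ((-1 + 12)*((4 + 1)/1) - 17)*27 = (11*(1*5) - 17)*27 = (11*5 - 17)*27 = (55 - 17)*27 = 38*27 = 1026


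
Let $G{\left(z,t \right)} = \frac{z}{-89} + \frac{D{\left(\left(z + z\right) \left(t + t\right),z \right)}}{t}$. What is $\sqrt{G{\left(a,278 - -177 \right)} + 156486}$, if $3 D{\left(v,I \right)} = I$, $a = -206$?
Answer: $\frac{\sqrt{2309547030300510}}{121485} \approx 395.59$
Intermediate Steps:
$D{\left(v,I \right)} = \frac{I}{3}$
$G{\left(z,t \right)} = - \frac{z}{89} + \frac{z}{3 t}$ ($G{\left(z,t \right)} = \frac{z}{-89} + \frac{\frac{1}{3} z}{t} = z \left(- \frac{1}{89}\right) + \frac{z}{3 t} = - \frac{z}{89} + \frac{z}{3 t}$)
$\sqrt{G{\left(a,278 - -177 \right)} + 156486} = \sqrt{\left(\left(- \frac{1}{89}\right) \left(-206\right) + \frac{1}{3} \left(-206\right) \frac{1}{278 - -177}\right) + 156486} = \sqrt{\left(\frac{206}{89} + \frac{1}{3} \left(-206\right) \frac{1}{278 + 177}\right) + 156486} = \sqrt{\left(\frac{206}{89} + \frac{1}{3} \left(-206\right) \frac{1}{455}\right) + 156486} = \sqrt{\left(\frac{206}{89} - \frac{206}{1365}\right) + 156486} = \sqrt{\frac{262856}{121485} + 156486} = \sqrt{\frac{19010964566}{121485}} = \frac{\sqrt{2309547030300510}}{121485}$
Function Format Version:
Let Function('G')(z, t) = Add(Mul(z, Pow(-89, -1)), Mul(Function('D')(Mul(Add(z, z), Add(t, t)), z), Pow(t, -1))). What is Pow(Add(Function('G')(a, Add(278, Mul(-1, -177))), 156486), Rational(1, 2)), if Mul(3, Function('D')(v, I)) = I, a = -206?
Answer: Mul(Rational(1, 121485), Pow(2309547030300510, Rational(1, 2))) ≈ 395.59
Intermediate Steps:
Function('D')(v, I) = Mul(Rational(1, 3), I)
Function('G')(z, t) = Add(Mul(Rational(-1, 89), z), Mul(Rational(1, 3), z, Pow(t, -1))) (Function('G')(z, t) = Add(Mul(z, Pow(-89, -1)), Mul(Mul(Rational(1, 3), z), Pow(t, -1))) = Add(Mul(z, Rational(-1, 89)), Mul(Rational(1, 3), z, Pow(t, -1))) = Add(Mul(Rational(-1, 89), z), Mul(Rational(1, 3), z, Pow(t, -1))))
Pow(Add(Function('G')(a, Add(278, Mul(-1, -177))), 156486), Rational(1, 2)) = Pow(Add(Add(Mul(Rational(-1, 89), -206), Mul(Rational(1, 3), -206, Pow(Add(278, Mul(-1, -177)), -1))), 156486), Rational(1, 2)) = Pow(Add(Add(Rational(206, 89), Mul(Rational(1, 3), -206, Pow(Add(278, 177), -1))), 156486), Rational(1, 2)) = Pow(Add(Add(Rational(206, 89), Mul(Rational(1, 3), -206, Pow(455, -1))), 156486), Rational(1, 2)) = Pow(Add(Add(Rational(206, 89), Mul(Rational(1, 3), -206, Rational(1, 455))), 156486), Rational(1, 2)) = Pow(Add(Add(Rational(206, 89), Rational(-206, 1365)), 156486), Rational(1, 2)) = Pow(Add(Rational(262856, 121485), 156486), Rational(1, 2)) = Pow(Rational(19010964566, 121485), Rational(1, 2)) = Mul(Rational(1, 121485), Pow(2309547030300510, Rational(1, 2)))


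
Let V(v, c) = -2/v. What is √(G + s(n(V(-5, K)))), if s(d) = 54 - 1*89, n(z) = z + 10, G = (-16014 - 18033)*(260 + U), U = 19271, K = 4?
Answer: 2*I*√166242998 ≈ 25787.0*I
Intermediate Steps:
G = -664971957 (G = (-16014 - 18033)*(260 + 19271) = -34047*19531 = -664971957)
n(z) = 10 + z
s(d) = -35 (s(d) = 54 - 89 = -35)
√(G + s(n(V(-5, K)))) = √(-664971957 - 35) = √(-664971992) = 2*I*√166242998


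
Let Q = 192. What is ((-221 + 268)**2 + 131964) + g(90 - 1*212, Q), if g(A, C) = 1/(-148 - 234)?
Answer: 51254085/382 ≈ 1.3417e+5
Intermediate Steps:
g(A, C) = -1/382 (g(A, C) = 1/(-382) = -1/382)
((-221 + 268)**2 + 131964) + g(90 - 1*212, Q) = ((-221 + 268)**2 + 131964) - 1/382 = (47**2 + 131964) - 1/382 = (2209 + 131964) - 1/382 = 134173 - 1/382 = 51254085/382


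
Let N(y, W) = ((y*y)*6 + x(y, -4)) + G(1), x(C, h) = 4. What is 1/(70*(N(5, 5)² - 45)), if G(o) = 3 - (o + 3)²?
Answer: 1/1388520 ≈ 7.2019e-7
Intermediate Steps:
G(o) = 3 - (3 + o)²
N(y, W) = -9 + 6*y² (N(y, W) = ((y*y)*6 + 4) + (3 - (3 + 1)²) = (y²*6 + 4) + (3 - 1*4²) = (6*y² + 4) + (3 - 1*16) = (4 + 6*y²) + (3 - 16) = (4 + 6*y²) - 13 = -9 + 6*y²)
1/(70*(N(5, 5)² - 45)) = 1/(70*((-9 + 6*5²)² - 45)) = 1/(70*((-9 + 6*25)² - 45)) = 1/(70*((-9 + 150)² - 45)) = 1/(70*(141² - 45)) = 1/(70*(19881 - 45)) = 1/(70*19836) = 1/1388520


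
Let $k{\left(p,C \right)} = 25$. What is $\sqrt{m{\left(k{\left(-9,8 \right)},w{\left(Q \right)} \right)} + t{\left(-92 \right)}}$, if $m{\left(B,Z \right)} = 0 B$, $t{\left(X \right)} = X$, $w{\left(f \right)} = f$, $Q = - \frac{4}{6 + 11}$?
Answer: $2 i \sqrt{23} \approx 9.5917 i$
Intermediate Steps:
$Q = - \frac{4}{17} \approx -0.23529$
$m{\left(B,Z \right)} = 0$
$\sqrt{m{\left(k{\left(-9,8 \right)},w{\left(Q \right)} \right)} + t{\left(-92 \right)}} = \sqrt{0 - 92} = \sqrt{-92} = 2 i \sqrt{23}$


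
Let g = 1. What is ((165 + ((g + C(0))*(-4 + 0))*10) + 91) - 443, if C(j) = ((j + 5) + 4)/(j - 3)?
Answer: -107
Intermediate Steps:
C(j) = (9 + j)/(-3 + j) (C(j) = ((5 + j) + 4)/(-3 + j) = (9 + j)/(-3 + j))
((165 + ((g + C(0))*(-4 + 0))*10) + 91) - 443 = ((165 + ((1 + (9 + 0)/(-3 + 0))*(-4 + 0))*10) + 91) - 443 = ((165 + ((1 + 9/(-3))*(-4))*10) + 91) - 443 = ((165 + ((1 - ⅓*9)*(-4))*10) + 91) - 443 = ((165 + ((1 - 3)*(-4))*10) + 91) - 443 = ((165 - 2*(-4)*10) + 91) - 443 = ((165 + 8*10) + 91) - 443 = ((165 + 80) + 91) - 443 = (245 + 91) - 443 = 336 - 443 = -107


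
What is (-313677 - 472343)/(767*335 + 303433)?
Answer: -393010/280189 ≈ -1.4027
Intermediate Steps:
(-313677 - 472343)/(767*335 + 303433) = -786020/(256945 + 303433) = -786020/560378 = -786020*1/560378 = -393010/280189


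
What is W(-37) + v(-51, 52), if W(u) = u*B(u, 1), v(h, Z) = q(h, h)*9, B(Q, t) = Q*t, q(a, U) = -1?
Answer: 1360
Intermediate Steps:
v(h, Z) = -9 (v(h, Z) = -1*9 = -9)
W(u) = u**2 (W(u) = u*(u*1) = u*u = u**2)
W(-37) + v(-51, 52) = (-37)**2 - 9 = 1369 - 9 = 1360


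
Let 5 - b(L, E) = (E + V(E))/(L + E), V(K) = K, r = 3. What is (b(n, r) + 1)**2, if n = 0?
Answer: 16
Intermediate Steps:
b(L, E) = 5 - 2*E/(E + L) (b(L, E) = 5 - (E + E)/(L + E) = 5 - 2*E/(E + L))
(b(n, r) + 1)**2 = ((3*3 + 5*0)/(3 + 0) + 1)**2 = ((9 + 0)/3 + 1)**2 = ((1/3)*9 + 1)**2 = (3 + 1)**2 = 4**2 = 16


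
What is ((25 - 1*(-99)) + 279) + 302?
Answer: 705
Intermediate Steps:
((25 - 1*(-99)) + 279) + 302 = ((25 + 99) + 279) + 302 = (124 + 279) + 302 = 403 + 302 = 705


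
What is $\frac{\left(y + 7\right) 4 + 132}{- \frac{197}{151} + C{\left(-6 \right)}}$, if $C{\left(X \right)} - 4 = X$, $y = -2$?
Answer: $- \frac{22952}{499} \approx -45.996$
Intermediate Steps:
$C{\left(X \right)} = 4 + X$
$\frac{\left(y + 7\right) 4 + 132}{- \frac{197}{151} + C{\left(-6 \right)}} = \frac{\left(-2 + 7\right) 4 + 132}{- \frac{197}{151} + \left(4 - 6\right)} = \frac{5 \cdot 4 + 132}{\left(-197\right) \frac{1}{151} - 2} = \frac{20 + 132}{- \frac{197}{151} - 2} = \frac{152}{- \frac{499}{151}} = 152 \left(- \frac{151}{499}\right) = - \frac{22952}{499}$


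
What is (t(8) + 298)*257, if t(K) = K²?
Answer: 93034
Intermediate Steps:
(t(8) + 298)*257 = (8² + 298)*257 = (64 + 298)*257 = 362*257 = 93034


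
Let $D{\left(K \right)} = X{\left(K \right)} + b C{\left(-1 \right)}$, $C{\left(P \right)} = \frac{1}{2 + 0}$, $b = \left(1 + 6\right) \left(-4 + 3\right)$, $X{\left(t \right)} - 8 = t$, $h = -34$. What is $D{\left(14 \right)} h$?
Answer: $-629$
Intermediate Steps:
$X{\left(t \right)} = 8 + t$
$b = -7$ ($b = 7 \left(-1\right) = -7$)
$C{\left(P \right)} = \frac{1}{2}$
$D{\left(K \right)} = \frac{9}{2} + K$ ($D{\left(K \right)} = \left(8 + K\right) - \frac{7}{2} = \frac{9}{2} + K$)
$D{\left(14 \right)} h = \left(\frac{9}{2} + 14\right) \left(-34\right) = \frac{37}{2} \left(-34\right) = -629$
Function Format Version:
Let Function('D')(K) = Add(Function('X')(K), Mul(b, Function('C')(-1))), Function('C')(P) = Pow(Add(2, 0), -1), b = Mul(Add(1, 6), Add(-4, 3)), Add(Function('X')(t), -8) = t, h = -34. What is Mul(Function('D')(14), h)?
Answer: -629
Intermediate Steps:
Function('X')(t) = Add(8, t)
b = -7 (b = Mul(7, -1) = -7)
Function('C')(P) = Rational(1, 2) (Function('C')(P) = Pow(2, -1) = Rational(1, 2))
Function('D')(K) = Add(Rational(9, 2), K) (Function('D')(K) = Add(Add(8, K), Mul(-7, Rational(1, 2))) = Add(Add(8, K), Rational(-7, 2)) = Add(Rational(9, 2), K))
Mul(Function('D')(14), h) = Mul(Add(Rational(9, 2), 14), -34) = Mul(Rational(37, 2), -34) = -629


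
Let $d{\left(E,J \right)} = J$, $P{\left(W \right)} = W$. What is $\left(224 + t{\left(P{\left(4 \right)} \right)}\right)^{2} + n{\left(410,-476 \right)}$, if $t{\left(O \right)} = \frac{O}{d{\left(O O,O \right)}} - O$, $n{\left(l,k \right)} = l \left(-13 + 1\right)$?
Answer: $43921$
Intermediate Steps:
$n{\left(l,k \right)} = - 12 l$ ($n{\left(l,k \right)} = l \left(-12\right) = - 12 l$)
$t{\left(O \right)} = 1 - O$ ($t{\left(O \right)} = \frac{O}{O} - O = 1 - O$)
$\left(224 + t{\left(P{\left(4 \right)} \right)}\right)^{2} + n{\left(410,-476 \right)} = \left(224 + \left(1 - 4\right)\right)^{2} - 4920 = \left(224 - 3\right)^{2} - 4920 = 221^{2} - 4920 = 48841 - 4920 = 43921$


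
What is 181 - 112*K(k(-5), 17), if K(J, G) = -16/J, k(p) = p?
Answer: -887/5 ≈ -177.40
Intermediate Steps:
181 - 112*K(k(-5), 17) = 181 - (-1792)/(-5) = 181 - (-1792)*(-1)/5 = 181 - 112*16/5 = 181 - 1792/5 = -887/5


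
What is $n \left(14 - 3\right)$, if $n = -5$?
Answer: $-55$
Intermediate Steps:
$n \left(14 - 3\right) = - 5 \left(14 - 3\right) = \left(-5\right) 11 = -55$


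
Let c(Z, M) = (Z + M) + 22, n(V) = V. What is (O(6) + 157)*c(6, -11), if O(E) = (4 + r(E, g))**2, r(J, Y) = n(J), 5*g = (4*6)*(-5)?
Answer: 4369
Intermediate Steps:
c(Z, M) = 22 + M + Z (c(Z, M) = (M + Z) + 22 = 22 + M + Z)
g = -24 (g = ((4*6)*(-5))/5 = (24*(-5))/5 = (1/5)*(-120) = -24)
r(J, Y) = J
O(E) = (4 + E)**2
(O(6) + 157)*c(6, -11) = ((4 + 6)**2 + 157)*(22 - 11 + 6) = (10**2 + 157)*17 = (100 + 157)*17 = 257*17 = 4369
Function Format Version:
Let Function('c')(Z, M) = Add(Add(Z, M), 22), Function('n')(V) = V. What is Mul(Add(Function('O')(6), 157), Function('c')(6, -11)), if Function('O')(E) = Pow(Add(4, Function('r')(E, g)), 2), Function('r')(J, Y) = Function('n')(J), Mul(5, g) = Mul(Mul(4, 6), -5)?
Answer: 4369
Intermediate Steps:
Function('c')(Z, M) = Add(22, M, Z) (Function('c')(Z, M) = Add(Add(M, Z), 22) = Add(22, M, Z))
g = -24 (g = Mul(Rational(1, 5), Mul(Mul(4, 6), -5)) = Mul(Rational(1, 5), Mul(24, -5)) = Mul(Rational(1, 5), -120) = -24)
Function('r')(J, Y) = J
Function('O')(E) = Pow(Add(4, E), 2)
Mul(Add(Function('O')(6), 157), Function('c')(6, -11)) = Mul(Add(Pow(Add(4, 6), 2), 157), Add(22, -11, 6)) = Mul(Add(Pow(10, 2), 157), 17) = Mul(Add(100, 157), 17) = Mul(257, 17) = 4369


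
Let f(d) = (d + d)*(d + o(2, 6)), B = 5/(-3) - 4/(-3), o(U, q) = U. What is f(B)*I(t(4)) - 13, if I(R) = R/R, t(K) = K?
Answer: -127/9 ≈ -14.111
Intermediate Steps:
I(R) = 1
B = -⅓ (B = 5*(-⅓) - 4*(-⅓) = -5/3 + 4/3 = -⅓ ≈ -0.33333)
f(d) = 2*d*(2 + d) (f(d) = (d + d)*(d + 2) = (2*d)*(2 + d) = 2*d*(2 + d))
f(B)*I(t(4)) - 13 = (2*(-⅓)*(2 - ⅓))*1 - 13 = (2*(-⅓)*(5/3))*1 - 13 = -10/9*1 - 13 = -10/9 - 13 = -127/9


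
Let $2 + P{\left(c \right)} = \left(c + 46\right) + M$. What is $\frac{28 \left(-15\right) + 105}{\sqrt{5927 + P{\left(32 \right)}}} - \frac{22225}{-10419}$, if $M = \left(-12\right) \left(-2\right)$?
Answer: $\frac{22225}{10419} - \frac{15 \sqrt{123}}{41} \approx -1.9244$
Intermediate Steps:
$M = 24$
$P{\left(c \right)} = 68 + c$ ($P{\left(c \right)} = -2 + \left(\left(c + 46\right) + 24\right) = -2 + \left(\left(46 + c\right) + 24\right) = -2 + \left(70 + c\right) = 68 + c$)
$\frac{28 \left(-15\right) + 105}{\sqrt{5927 + P{\left(32 \right)}}} - \frac{22225}{-10419} = \frac{28 \left(-15\right) + 105}{\sqrt{5927 + \left(68 + 32\right)}} - \frac{22225}{-10419} = \frac{-420 + 105}{\sqrt{5927 + 100}} - - \frac{22225}{10419} = - \frac{315}{\sqrt{6027}} + \frac{22225}{10419} = - \frac{315}{7 \sqrt{123}} + \frac{22225}{10419} = - 315 \frac{\sqrt{123}}{861} + \frac{22225}{10419} = - \frac{15 \sqrt{123}}{41} + \frac{22225}{10419} = \frac{22225}{10419} - \frac{15 \sqrt{123}}{41}$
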